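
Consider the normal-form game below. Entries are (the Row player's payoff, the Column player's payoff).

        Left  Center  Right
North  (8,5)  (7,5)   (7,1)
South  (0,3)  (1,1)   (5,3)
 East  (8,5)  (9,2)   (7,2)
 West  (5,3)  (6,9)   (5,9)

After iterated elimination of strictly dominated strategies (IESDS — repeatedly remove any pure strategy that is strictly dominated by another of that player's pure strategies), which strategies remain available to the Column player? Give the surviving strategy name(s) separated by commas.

Row South is eliminated: North beats it against every remaining column (Left: 8>0, Center: 7>1, Right: 7>5).
For the Row player, North strictly dominates West on the remaining columns (Left: 8>5, Center: 7>6, Right: 7>5); eliminate West.
The Column player's strategy Right is strictly dominated by Left (North: 5>1, East: 5>2) and is removed.
Among the remaining strategies, none is strictly dominated by another pure strategy of the same player, so the elimination stops.
Surviving strategies — the Row player: {North, East}; the Column player: {Left, Center}.

Left, Center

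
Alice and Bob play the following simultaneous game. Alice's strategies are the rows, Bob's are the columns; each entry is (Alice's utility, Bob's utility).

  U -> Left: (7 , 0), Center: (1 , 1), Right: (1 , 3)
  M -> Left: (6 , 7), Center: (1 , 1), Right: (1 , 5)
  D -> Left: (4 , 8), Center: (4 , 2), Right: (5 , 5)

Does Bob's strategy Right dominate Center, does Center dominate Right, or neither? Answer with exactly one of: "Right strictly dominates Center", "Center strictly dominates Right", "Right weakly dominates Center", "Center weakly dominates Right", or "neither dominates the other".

Right's payoffs vs Center's, by Alice's action — U: 3>1, M: 5>1, D: 5>2.
Every comparison favours Right, so Right strictly dominates Center.

Right strictly dominates Center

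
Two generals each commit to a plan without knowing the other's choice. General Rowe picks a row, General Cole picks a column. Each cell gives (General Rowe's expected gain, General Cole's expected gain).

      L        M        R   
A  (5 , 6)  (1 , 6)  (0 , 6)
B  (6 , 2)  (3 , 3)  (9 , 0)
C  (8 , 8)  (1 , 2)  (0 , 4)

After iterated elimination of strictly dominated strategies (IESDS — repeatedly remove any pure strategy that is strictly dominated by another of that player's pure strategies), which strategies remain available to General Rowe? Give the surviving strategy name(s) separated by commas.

General Rowe's strategy A is strictly dominated by B (L: 6>5, M: 3>1, R: 9>0) and is removed.
For General Cole, L strictly dominates R on the remaining rows (B: 2>0, C: 8>4); eliminate R.
Among the remaining strategies, none is strictly dominated by another pure strategy of the same player, so the elimination stops.
Surviving strategies — General Rowe: {B, C}; General Cole: {L, M}.

B, C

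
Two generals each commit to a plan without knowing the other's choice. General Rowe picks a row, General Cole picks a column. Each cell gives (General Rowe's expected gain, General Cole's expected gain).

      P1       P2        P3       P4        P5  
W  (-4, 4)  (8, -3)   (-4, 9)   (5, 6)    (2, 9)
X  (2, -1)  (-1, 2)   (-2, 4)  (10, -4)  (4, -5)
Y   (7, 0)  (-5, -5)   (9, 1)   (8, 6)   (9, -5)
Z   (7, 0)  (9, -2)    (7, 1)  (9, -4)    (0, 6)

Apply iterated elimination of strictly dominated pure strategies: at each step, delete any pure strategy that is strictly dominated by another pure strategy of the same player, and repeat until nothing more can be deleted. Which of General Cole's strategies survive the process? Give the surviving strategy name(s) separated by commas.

P3, P4, P5

For General Cole, P3 strictly dominates P1 on the remaining rows (W: 9>4, X: 4>-1, Y: 1>0, Z: 1>0); eliminate P1.
Column P2 is eliminated: P3 beats it against every remaining row (W: 9>-3, X: 4>2, Y: 1>-5, Z: 1>-2).
Row W is eliminated: X beats it against every remaining column (P3: -2>-4, P4: 10>5, P5: 4>2).
Among the remaining strategies, none is strictly dominated by another pure strategy of the same player, so the elimination stops.
Surviving strategies — General Rowe: {X, Y, Z}; General Cole: {P3, P4, P5}.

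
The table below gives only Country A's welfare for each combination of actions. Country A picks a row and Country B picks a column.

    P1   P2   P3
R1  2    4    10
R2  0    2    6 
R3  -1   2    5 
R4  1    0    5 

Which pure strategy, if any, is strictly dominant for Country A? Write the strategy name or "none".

R1

R1 vs R2: P1: 2>0, P2: 4>2, P3: 10>6.
R1 vs R3: P1: 2>-1, P2: 4>2, P3: 10>5.
R1 vs R4: P1: 2>1, P2: 4>0, P3: 10>5.
R1 strictly beats every other strategy against every opponent action, so it is strictly dominant.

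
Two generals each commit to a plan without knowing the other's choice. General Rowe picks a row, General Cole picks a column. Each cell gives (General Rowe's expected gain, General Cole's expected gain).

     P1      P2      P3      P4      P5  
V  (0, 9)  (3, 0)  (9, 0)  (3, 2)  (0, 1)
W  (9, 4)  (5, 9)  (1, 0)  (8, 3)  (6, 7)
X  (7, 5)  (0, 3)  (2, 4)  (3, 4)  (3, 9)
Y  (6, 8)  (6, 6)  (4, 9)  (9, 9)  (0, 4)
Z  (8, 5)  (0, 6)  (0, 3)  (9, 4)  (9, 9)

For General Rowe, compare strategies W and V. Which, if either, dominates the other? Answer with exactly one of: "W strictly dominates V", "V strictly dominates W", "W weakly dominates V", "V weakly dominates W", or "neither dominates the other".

neither dominates the other

Compare W to V across every action of General Cole: P1: 9>0, P2: 5>3, P3: 1<9, P4: 8>3, P5: 6>0.
W does better at P1, P2, P4, P5 but worse at P3; neither strategy dominates the other.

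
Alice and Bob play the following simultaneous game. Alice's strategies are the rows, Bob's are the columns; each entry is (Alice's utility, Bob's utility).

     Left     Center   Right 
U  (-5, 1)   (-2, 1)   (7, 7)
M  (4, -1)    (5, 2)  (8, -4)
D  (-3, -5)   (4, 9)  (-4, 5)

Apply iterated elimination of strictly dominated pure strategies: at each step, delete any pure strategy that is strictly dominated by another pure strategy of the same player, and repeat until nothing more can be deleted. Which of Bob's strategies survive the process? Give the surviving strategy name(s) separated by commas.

Center

Row U is eliminated: M beats it against every remaining column (Left: 4>-5, Center: 5>-2, Right: 8>7).
Alice's strategy D is strictly dominated by M (Left: 4>-3, Center: 5>4, Right: 8>-4) and is removed.
For Bob, Center strictly dominates Left on the remaining rows (M: 2>-1); eliminate Left.
Bob's strategy Right is strictly dominated by Center (M: 2>-4) and is removed.
Among the remaining strategies, none is strictly dominated by another pure strategy of the same player, so the elimination stops.
Surviving strategies — Alice: {M}; Bob: {Center}.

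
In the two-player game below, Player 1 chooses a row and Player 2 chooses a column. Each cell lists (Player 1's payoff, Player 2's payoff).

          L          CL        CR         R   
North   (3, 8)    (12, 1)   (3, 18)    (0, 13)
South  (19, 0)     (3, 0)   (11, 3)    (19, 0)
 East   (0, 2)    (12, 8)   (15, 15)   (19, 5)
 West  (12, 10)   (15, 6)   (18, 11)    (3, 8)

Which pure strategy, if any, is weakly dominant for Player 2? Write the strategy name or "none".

CR

CR vs L: North: 18>8, South: 3>0, East: 15>2, West: 11>10.
CR vs CL: North: 18>1, South: 3>0, East: 15>8, West: 11>6.
CR vs R: North: 18>13, South: 3>0, East: 15>5, West: 11>8.
CR is at least as good as every other strategy against every opponent action, so it is weakly dominant.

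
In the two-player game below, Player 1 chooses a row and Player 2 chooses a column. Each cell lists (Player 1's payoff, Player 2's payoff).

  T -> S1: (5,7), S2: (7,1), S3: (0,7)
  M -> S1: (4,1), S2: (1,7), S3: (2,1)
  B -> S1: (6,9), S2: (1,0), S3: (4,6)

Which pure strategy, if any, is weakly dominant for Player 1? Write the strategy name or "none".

none

T fails to dominate M at S3 (0<2).
M fails to dominate T at S1 (4<5).
B fails to dominate T at S2 (1<7).
No single strategy dominates all the others.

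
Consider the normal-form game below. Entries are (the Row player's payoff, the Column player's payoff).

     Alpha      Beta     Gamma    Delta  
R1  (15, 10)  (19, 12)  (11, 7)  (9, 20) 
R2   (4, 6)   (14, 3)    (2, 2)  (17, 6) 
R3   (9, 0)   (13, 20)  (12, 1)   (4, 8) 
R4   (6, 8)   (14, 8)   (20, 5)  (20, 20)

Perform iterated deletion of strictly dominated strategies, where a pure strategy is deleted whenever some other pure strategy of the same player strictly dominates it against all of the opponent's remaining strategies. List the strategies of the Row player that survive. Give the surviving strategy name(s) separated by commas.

For the Column player, Beta strictly dominates Gamma on the remaining rows (R1: 12>7, R2: 3>2, R3: 20>1, R4: 8>5); eliminate Gamma.
For the Row player, R1 strictly dominates R3 on the remaining columns (Alpha: 15>9, Beta: 19>13, Delta: 9>4); eliminate R3.
Column Beta is eliminated: Delta beats it against every remaining row (R1: 20>12, R2: 6>3, R4: 20>8).
The Row player's strategy R2 is strictly dominated by R4 (Alpha: 6>4, Delta: 20>17) and is removed.
Column Alpha is eliminated: Delta beats it against every remaining row (R1: 20>10, R4: 20>8).
For the Row player, R4 strictly dominates R1 on the remaining columns (Delta: 20>9); eliminate R1.
Among the remaining strategies, none is strictly dominated by another pure strategy of the same player, so the elimination stops.
Surviving strategies — the Row player: {R4}; the Column player: {Delta}.

R4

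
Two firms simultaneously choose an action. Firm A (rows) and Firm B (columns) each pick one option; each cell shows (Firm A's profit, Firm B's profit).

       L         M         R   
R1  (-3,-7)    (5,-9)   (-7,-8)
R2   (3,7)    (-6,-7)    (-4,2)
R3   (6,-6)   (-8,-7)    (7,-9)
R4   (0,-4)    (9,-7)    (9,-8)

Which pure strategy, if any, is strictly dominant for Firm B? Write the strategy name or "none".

L vs M: R1: -7>-9, R2: 7>-7, R3: -6>-7, R4: -4>-7.
L vs R: R1: -7>-8, R2: 7>2, R3: -6>-9, R4: -4>-8.
L strictly beats every other strategy against every opponent action, so it is strictly dominant.

L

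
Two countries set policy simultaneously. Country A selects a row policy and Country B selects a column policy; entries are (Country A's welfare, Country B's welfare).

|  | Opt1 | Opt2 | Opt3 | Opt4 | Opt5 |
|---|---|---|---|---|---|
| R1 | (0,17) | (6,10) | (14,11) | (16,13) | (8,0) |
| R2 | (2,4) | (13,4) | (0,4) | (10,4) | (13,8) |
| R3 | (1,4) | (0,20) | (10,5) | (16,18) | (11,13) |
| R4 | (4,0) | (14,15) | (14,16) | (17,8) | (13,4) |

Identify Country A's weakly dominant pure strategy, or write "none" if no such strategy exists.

R4 vs R1: Opt1: 4>0, Opt2: 14>6, Opt3: 14=14, Opt4: 17>16, Opt5: 13>8.
R4 vs R2: Opt1: 4>2, Opt2: 14>13, Opt3: 14>0, Opt4: 17>10, Opt5: 13=13.
R4 vs R3: Opt1: 4>1, Opt2: 14>0, Opt3: 14>10, Opt4: 17>16, Opt5: 13>11.
R4 is at least as good as every other strategy against every opponent action, so it is weakly dominant.

R4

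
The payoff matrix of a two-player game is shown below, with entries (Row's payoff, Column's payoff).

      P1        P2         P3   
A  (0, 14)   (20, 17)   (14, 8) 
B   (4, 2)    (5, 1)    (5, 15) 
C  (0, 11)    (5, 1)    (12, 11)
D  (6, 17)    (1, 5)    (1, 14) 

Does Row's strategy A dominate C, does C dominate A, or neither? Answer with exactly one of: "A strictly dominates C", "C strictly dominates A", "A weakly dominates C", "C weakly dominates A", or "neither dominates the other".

Compare A to C across each choice by Column: P1: 0=0, P2: 20>5, P3: 14>12.
A is at least as good everywhere and strictly better somewhere (tied only at P1), so A weakly but not strictly dominates C.

A weakly dominates C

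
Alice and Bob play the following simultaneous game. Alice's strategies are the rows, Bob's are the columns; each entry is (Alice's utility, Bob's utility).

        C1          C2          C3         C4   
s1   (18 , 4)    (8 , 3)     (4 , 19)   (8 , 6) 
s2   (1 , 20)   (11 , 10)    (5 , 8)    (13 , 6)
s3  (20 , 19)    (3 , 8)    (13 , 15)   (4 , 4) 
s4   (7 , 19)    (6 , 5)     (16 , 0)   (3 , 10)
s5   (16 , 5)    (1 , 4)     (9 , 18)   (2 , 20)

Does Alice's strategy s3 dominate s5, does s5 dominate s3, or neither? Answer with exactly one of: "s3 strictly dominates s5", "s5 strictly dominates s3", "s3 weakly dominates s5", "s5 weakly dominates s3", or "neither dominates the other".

s3's payoffs vs s5's, by Bob's action — C1: 20>16, C2: 3>1, C3: 13>9, C4: 4>2.
s3 gives a strictly higher payoff against every action of Bob, so s3 strictly dominates s5.

s3 strictly dominates s5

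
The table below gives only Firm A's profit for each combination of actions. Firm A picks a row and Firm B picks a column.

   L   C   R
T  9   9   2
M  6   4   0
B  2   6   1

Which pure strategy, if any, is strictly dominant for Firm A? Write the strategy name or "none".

T vs M: L: 9>6, C: 9>4, R: 2>0.
T vs B: L: 9>2, C: 9>6, R: 2>1.
T strictly beats every other strategy against every opponent action, so it is strictly dominant.

T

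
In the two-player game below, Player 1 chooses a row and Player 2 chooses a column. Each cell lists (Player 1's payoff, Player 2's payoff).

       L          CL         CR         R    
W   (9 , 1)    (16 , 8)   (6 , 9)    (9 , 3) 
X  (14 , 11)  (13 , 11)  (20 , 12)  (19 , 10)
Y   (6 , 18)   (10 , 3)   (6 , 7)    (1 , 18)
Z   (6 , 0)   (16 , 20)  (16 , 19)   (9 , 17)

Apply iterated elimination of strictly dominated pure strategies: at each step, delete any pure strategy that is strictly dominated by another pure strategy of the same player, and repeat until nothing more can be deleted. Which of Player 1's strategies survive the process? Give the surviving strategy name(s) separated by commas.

Player 1's strategy Y is strictly dominated by X (L: 14>6, CL: 13>10, CR: 20>6, R: 19>1) and is removed.
Player 2's strategy L is strictly dominated by CR (W: 9>1, X: 12>11, Z: 19>0) and is removed.
For Player 2, CL strictly dominates R on the remaining rows (W: 8>3, X: 11>10, Z: 20>17); eliminate R.
Among the remaining strategies, none is strictly dominated by another pure strategy of the same player, so the elimination stops.
Surviving strategies — Player 1: {W, X, Z}; Player 2: {CL, CR}.

W, X, Z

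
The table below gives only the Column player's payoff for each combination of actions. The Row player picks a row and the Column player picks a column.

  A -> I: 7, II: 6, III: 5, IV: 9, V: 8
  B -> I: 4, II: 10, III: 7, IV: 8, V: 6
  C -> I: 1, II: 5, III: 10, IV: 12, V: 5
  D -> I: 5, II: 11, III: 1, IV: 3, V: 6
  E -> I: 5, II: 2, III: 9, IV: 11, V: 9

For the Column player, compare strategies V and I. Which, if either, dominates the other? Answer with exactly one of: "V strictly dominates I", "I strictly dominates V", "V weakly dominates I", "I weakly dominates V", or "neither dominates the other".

V's payoffs vs I's, by the Row player's action — A: 8>7, B: 6>4, C: 5>1, D: 6>5, E: 9>5.
V gives a strictly higher payoff against every action of the Row player, so V strictly dominates I.

V strictly dominates I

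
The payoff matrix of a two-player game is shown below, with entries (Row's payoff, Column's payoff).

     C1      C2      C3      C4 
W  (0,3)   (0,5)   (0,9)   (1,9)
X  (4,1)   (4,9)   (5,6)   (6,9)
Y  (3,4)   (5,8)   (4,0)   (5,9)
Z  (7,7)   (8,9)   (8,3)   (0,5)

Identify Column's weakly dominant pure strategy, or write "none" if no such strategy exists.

C1 fails to dominate C2 at W (3<5).
C2 fails to dominate C3 at W (5<9).
C3 fails to dominate C1 at Y (0<4).
C4 fails to dominate C1 at Z (5<7).
No single strategy dominates all the others.

none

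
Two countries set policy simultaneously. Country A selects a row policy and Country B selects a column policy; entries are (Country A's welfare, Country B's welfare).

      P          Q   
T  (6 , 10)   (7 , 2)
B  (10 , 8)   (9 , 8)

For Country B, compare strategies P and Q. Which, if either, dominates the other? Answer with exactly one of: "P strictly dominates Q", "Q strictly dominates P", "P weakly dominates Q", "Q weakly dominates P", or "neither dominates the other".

P's payoffs vs Q's, by Country A's action — T: 10>2, B: 8=8.
P is at least as good everywhere and strictly better somewhere (tied only at B), so P weakly but not strictly dominates Q.

P weakly dominates Q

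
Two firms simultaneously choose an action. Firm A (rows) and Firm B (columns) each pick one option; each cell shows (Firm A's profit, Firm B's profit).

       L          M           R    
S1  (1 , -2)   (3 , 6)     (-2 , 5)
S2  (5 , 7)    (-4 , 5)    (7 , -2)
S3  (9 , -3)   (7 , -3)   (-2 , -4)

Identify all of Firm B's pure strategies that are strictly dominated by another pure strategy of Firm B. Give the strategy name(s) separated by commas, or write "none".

R

L: no other strategy beats it everywhere (M at S2 (7>5); R at S2 (7>-2)).
Nothing dominates M: L at S1 (6>-2); R at S1 (6>5).
R is strictly dominated by M (S1: 6>5, S2: 5>-2, S3: -3>-4).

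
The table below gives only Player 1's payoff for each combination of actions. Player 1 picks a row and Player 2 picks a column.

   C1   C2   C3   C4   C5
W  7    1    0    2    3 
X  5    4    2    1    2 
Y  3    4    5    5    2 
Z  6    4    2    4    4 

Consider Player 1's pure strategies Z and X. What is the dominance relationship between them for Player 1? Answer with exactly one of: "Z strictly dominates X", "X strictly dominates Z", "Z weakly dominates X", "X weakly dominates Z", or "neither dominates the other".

Z weakly dominates X

Compare Z to X across each choice by Player 2: C1: 6>5, C2: 4=4, C3: 2=2, C4: 4>1, C5: 4>2.
Z is at least as good everywhere and strictly better somewhere (tied only at C2, C3), so Z weakly but not strictly dominates X.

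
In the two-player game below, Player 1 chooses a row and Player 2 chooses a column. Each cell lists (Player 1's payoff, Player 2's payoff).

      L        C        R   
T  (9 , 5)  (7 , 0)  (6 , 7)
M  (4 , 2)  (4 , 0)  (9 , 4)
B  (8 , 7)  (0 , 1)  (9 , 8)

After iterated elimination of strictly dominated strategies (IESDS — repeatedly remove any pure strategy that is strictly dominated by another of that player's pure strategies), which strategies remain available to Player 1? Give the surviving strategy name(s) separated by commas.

M, B

Player 2's strategy L is strictly dominated by R (T: 7>5, M: 4>2, B: 8>7) and is removed.
For Player 2, R strictly dominates C on the remaining rows (T: 7>0, M: 4>0, B: 8>1); eliminate C.
Player 1's strategy T is strictly dominated by M (R: 9>6) and is removed.
Among the remaining strategies, none is strictly dominated by another pure strategy of the same player, so the elimination stops.
Surviving strategies — Player 1: {M, B}; Player 2: {R}.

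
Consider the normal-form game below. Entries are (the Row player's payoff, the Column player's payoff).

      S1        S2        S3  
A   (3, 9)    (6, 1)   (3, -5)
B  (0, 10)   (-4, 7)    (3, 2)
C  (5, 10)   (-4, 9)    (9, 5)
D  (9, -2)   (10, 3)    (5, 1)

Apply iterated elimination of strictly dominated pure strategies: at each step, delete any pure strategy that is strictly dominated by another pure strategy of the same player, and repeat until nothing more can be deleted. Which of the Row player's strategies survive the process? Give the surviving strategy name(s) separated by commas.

D

For the Row player, D strictly dominates A on the remaining columns (S1: 9>3, S2: 10>6, S3: 5>3); eliminate A.
For the Row player, D strictly dominates B on the remaining columns (S1: 9>0, S2: 10>-4, S3: 5>3); eliminate B.
For the Column player, S2 strictly dominates S3 on the remaining rows (C: 9>5, D: 3>1); eliminate S3.
The Row player's strategy C is strictly dominated by D (S1: 9>5, S2: 10>-4) and is removed.
For the Column player, S2 strictly dominates S1 on the remaining rows (D: 3>-2); eliminate S1.
Among the remaining strategies, none is strictly dominated by another pure strategy of the same player, so the elimination stops.
Surviving strategies — the Row player: {D}; the Column player: {S2}.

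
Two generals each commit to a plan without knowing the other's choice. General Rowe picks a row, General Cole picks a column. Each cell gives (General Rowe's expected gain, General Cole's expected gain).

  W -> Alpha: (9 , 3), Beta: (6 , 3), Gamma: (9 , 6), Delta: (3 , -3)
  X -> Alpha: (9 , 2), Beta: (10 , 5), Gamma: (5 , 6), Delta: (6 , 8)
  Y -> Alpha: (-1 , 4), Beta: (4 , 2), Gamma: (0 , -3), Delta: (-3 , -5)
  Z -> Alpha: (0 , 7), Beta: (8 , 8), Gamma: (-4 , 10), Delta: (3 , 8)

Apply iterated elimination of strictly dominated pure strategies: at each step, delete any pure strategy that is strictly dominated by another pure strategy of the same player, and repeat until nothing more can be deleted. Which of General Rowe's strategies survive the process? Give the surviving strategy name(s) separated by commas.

W, X

Row Y is eliminated: W beats it against every remaining column (Alpha: 9>-1, Beta: 6>4, Gamma: 9>0, Delta: 3>-3).
General Rowe's strategy Z is strictly dominated by X (Alpha: 9>0, Beta: 10>8, Gamma: 5>-4, Delta: 6>3) and is removed.
General Cole's strategy Alpha is strictly dominated by Gamma (W: 6>3, X: 6>2) and is removed.
General Cole's strategy Beta is strictly dominated by Gamma (W: 6>3, X: 6>5) and is removed.
Among the remaining strategies, none is strictly dominated by another pure strategy of the same player, so the elimination stops.
Surviving strategies — General Rowe: {W, X}; General Cole: {Gamma, Delta}.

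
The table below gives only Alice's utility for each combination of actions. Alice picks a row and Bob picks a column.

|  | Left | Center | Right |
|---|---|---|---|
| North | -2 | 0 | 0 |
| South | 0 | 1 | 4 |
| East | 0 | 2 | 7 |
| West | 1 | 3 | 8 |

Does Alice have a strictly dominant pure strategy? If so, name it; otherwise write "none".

West vs North: Left: 1>-2, Center: 3>0, Right: 8>0.
West vs South: Left: 1>0, Center: 3>1, Right: 8>4.
West vs East: Left: 1>0, Center: 3>2, Right: 8>7.
West strictly beats every other strategy against every opponent action, so it is strictly dominant.

West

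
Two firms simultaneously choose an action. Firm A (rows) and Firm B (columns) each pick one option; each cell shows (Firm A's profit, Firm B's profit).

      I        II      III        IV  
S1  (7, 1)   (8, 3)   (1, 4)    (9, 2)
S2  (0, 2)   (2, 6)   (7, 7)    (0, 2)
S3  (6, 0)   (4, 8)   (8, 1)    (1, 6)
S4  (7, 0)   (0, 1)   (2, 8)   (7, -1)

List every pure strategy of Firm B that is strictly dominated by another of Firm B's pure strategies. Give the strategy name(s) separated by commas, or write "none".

I: dominated, since II does at least as well everywhere (S1: 3>1, S2: 6>2, S3: 8>0, S4: 1>0).
Nothing dominates II: I at S1 (3>1); III at S3 (8>1); IV at S1 (3>2).
III is not dominated — it holds its own against I at S1 (4>1); II at S1 (4>3); IV at S1 (4>2).
IV: dominated, since II does at least as well everywhere (S1: 3>2, S2: 6>2, S3: 8>6, S4: 1>-1).

I, IV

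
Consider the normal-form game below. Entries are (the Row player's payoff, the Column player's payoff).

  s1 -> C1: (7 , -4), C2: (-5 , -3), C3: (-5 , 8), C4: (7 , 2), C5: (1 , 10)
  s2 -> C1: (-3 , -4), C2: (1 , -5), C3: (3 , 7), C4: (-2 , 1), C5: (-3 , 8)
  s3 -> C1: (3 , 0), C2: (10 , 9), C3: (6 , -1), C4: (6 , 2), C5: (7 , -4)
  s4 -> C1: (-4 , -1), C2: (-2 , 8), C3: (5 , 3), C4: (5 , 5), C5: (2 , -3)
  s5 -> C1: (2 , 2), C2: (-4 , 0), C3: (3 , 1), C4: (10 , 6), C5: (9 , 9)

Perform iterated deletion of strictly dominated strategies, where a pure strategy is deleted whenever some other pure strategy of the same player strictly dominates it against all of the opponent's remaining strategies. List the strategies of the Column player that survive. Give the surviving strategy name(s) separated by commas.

For the Row player, s3 strictly dominates s2 on the remaining columns (C1: 3>-3, C2: 10>1, C3: 6>3, C4: 6>-2, C5: 7>-3); eliminate s2.
Row s4 is eliminated: s3 beats it against every remaining column (C1: 3>-4, C2: 10>-2, C3: 6>5, C4: 6>5, C5: 7>2).
Column C1 is eliminated: C4 beats it against every remaining row (s1: 2>-4, s3: 2>0, s5: 6>2).
Row s1 is eliminated: s5 beats it against every remaining column (C2: -4>-5, C3: 3>-5, C4: 10>7, C5: 9>1).
The Column player's strategy C3 is strictly dominated by C4 (s3: 2>-1, s5: 6>1) and is removed.
Among the remaining strategies, none is strictly dominated by another pure strategy of the same player, so the elimination stops.
Surviving strategies — the Row player: {s3, s5}; the Column player: {C2, C4, C5}.

C2, C4, C5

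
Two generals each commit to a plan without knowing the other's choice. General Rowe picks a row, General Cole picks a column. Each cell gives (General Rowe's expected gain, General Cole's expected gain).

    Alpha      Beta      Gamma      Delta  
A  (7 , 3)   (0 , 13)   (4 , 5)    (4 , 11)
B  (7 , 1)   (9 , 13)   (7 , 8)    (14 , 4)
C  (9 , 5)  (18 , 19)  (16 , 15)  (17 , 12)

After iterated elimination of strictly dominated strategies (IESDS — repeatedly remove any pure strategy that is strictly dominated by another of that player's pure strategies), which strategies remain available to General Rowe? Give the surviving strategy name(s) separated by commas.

C

For General Rowe, C strictly dominates A on the remaining columns (Alpha: 9>7, Beta: 18>0, Gamma: 16>4, Delta: 17>4); eliminate A.
Row B is eliminated: C beats it against every remaining column (Alpha: 9>7, Beta: 18>9, Gamma: 16>7, Delta: 17>14).
General Cole's strategy Alpha is strictly dominated by Beta (C: 19>5) and is removed.
For General Cole, Beta strictly dominates Gamma on the remaining rows (C: 19>15); eliminate Gamma.
For General Cole, Beta strictly dominates Delta on the remaining rows (C: 19>12); eliminate Delta.
Among the remaining strategies, none is strictly dominated by another pure strategy of the same player, so the elimination stops.
Surviving strategies — General Rowe: {C}; General Cole: {Beta}.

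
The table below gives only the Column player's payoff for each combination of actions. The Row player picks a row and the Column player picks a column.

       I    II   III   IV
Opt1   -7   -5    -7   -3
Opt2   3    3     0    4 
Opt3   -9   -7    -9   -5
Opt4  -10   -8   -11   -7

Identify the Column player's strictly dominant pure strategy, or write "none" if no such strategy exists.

IV

IV vs I: Opt1: -3>-7, Opt2: 4>3, Opt3: -5>-9, Opt4: -7>-10.
IV vs II: Opt1: -3>-5, Opt2: 4>3, Opt3: -5>-7, Opt4: -7>-8.
IV vs III: Opt1: -3>-7, Opt2: 4>0, Opt3: -5>-9, Opt4: -7>-11.
IV strictly beats every other strategy against every opponent action, so it is strictly dominant.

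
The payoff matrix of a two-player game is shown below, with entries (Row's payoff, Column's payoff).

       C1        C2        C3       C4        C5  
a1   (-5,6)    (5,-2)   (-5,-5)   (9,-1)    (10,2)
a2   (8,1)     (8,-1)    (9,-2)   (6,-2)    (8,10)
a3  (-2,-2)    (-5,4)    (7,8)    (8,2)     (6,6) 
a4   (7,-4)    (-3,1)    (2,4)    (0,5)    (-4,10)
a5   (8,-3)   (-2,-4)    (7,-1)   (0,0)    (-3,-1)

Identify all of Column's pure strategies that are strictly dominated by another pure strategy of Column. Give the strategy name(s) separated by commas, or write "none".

C1: no other strategy beats it everywhere (C2 at a1 (6>-2); C3 at a1 (6>-5); C4 at a1 (6>-1); C5 at a1 (6>2)).
C5 strictly dominates C2 — a1: 2>-2, a2: 10>-1, a3: 6>4, a4: 10>1, a5: -1>-4.
C3: no other strategy beats it everywhere (C1 at a3 (8>-2); C2 at a3 (8>4); C4 at a2 (-2=-2); C5 at a3 (8>6)).
C4 is not dominated — it holds its own against C1 at a3 (2>-2); C2 at a1 (-1>-2); C3 at a1 (-1>-5); C5 at a5 (0>-1).
C5 is not dominated — it holds its own against C1 at a2 (10>1); C2 at a1 (2>-2); C3 at a1 (2>-5); C4 at a1 (2>-1).

C2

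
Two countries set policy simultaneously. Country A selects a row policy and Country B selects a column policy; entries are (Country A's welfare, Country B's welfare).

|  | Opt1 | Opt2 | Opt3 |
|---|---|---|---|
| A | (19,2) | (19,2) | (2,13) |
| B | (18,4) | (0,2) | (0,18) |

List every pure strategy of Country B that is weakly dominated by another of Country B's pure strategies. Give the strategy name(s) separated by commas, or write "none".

Opt3 weakly dominates Opt1 — A: 13>2, B: 18>4.
Opt1 weakly dominates Opt2 — A: 2=2, B: 4>2.
Opt3 is not dominated — it holds its own against Opt1 at A (13>2); Opt2 at A (13>2).

Opt1, Opt2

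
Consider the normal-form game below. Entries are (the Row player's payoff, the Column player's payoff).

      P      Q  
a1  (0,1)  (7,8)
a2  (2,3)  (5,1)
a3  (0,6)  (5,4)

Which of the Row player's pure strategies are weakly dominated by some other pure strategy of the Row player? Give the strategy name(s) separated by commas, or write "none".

a3

a1: no other strategy beats it everywhere (a2 at Q (7>5); a3 at Q (7>5)).
Nothing dominates a2: a1 at P (2>0); a3 at P (2>0).
a3 is weakly dominated by a1 (P: 0=0, Q: 7>5).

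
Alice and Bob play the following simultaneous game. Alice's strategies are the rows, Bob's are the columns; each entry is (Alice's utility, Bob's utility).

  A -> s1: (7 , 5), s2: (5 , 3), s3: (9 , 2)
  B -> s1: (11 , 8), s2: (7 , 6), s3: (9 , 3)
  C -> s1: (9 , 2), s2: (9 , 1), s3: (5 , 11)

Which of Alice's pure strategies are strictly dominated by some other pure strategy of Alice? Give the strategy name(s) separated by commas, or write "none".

none

Nothing dominates A: B at s3 (9=9); C at s3 (9>5).
B is not dominated — it holds its own against A at s1 (11>7); C at s1 (11>9).
Nothing dominates C: A at s1 (9>7); B at s2 (9>7).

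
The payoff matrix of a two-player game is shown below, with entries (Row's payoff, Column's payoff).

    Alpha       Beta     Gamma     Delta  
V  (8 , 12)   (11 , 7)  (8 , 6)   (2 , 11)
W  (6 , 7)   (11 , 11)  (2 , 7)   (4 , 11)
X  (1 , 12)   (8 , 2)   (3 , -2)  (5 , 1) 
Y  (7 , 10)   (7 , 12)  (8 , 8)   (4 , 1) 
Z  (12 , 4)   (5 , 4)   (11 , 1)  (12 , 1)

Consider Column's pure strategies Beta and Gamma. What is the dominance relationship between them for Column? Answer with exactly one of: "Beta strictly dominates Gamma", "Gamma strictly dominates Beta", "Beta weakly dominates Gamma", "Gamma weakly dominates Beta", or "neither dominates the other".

Beta strictly dominates Gamma

Compare Beta to Gamma across each opponent action: V: 7>6, W: 11>7, X: 2>-2, Y: 12>8, Z: 4>1.
Every comparison favours Beta, so Beta strictly dominates Gamma.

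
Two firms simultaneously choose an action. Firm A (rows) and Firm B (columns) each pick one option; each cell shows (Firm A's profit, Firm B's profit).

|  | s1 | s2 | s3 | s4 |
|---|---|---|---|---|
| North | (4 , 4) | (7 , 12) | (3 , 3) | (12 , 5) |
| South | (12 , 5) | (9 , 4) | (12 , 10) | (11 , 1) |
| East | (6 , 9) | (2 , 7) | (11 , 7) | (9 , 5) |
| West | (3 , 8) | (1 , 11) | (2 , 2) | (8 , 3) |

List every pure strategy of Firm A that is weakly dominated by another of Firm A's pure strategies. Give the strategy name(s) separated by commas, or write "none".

East, West

North: no other strategy beats it everywhere (South at s4 (12>11); East at s2 (7>2); West at s1 (4>3)).
South is not dominated — it holds its own against North at s1 (12>4); East at s1 (12>6); West at s1 (12>3).
South weakly dominates East — s1: 12>6, s2: 9>2, s3: 12>11, s4: 11>9.
West: dominated, since North does at least as well everywhere (s1: 4>3, s2: 7>1, s3: 3>2, s4: 12>8).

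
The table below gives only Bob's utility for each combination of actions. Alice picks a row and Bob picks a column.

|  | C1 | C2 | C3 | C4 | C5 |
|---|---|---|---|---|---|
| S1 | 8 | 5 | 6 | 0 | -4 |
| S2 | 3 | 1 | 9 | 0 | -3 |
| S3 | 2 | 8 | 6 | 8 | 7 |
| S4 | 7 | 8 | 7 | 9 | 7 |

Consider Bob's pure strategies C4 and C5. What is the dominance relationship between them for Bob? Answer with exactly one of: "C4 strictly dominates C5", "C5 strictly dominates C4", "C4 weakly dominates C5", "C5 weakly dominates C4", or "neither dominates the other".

C4's payoffs vs C5's, by Alice's action — S1: 0>-4, S2: 0>-3, S3: 8>7, S4: 9>7.
Every comparison favours C4, so C4 strictly dominates C5.

C4 strictly dominates C5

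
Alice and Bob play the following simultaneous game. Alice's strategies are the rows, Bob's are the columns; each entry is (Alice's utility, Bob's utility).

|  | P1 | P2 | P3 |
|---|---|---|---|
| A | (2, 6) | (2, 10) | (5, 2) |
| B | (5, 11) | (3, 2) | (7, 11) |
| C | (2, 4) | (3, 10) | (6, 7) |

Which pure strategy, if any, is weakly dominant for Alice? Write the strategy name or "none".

B vs A: P1: 5>2, P2: 3>2, P3: 7>5.
B vs C: P1: 5>2, P2: 3=3, P3: 7>6.
B is at least as good as every other strategy against every opponent action, so it is weakly dominant.

B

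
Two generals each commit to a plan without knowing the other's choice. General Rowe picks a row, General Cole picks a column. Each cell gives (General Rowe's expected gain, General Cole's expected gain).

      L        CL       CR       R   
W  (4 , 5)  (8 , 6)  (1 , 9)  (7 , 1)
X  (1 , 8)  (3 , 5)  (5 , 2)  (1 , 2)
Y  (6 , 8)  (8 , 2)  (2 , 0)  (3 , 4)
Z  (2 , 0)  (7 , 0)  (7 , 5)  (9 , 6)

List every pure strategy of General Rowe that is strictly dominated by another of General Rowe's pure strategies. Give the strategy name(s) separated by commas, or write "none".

W is not dominated — it holds its own against X at L (4>1); Y at CL (8=8); Z at L (4>2).
Z strictly dominates X — L: 2>1, CL: 7>3, CR: 7>5, R: 9>1.
Y: no other strategy beats it everywhere (W at L (6>4); X at L (6>1); Z at L (6>2)).
Z: no other strategy beats it everywhere (W at CR (7>1); X at L (2>1); Y at CR (7>2)).

X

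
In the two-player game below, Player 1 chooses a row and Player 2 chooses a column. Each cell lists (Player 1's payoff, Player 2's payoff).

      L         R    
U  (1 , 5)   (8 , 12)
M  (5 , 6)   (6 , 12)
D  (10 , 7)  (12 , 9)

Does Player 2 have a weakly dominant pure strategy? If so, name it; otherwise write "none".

R vs L: U: 12>5, M: 12>6, D: 9>7.
R is at least as good as every other strategy against every opponent action, so it is weakly dominant.

R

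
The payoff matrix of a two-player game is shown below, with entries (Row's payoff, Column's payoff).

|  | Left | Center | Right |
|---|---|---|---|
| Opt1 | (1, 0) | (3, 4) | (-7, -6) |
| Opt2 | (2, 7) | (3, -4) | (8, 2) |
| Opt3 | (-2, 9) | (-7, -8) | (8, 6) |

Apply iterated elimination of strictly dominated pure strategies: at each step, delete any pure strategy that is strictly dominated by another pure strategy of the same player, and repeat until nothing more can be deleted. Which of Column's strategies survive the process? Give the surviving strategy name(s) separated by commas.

For Column, Left strictly dominates Right on the remaining rows (Opt1: 0>-6, Opt2: 7>2, Opt3: 9>6); eliminate Right.
Row Opt3 is eliminated: Opt1 beats it against every remaining column (Left: 1>-2, Center: 3>-7).
Among the remaining strategies, none is strictly dominated by another pure strategy of the same player, so the elimination stops.
Surviving strategies — Row: {Opt1, Opt2}; Column: {Left, Center}.

Left, Center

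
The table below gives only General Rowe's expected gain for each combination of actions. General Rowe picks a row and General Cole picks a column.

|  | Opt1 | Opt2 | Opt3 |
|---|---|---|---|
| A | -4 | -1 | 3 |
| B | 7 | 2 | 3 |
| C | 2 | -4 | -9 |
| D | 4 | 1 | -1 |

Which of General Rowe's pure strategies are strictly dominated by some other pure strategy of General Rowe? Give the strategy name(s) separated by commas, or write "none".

A: no other strategy beats it everywhere (B at Opt3 (3=3); C at Opt2 (-1>-4); D at Opt3 (3>-1)).
B: no other strategy beats it everywhere (A at Opt1 (7>-4); C at Opt1 (7>2); D at Opt1 (7>4)).
B strictly dominates C — Opt1: 7>2, Opt2: 2>-4, Opt3: 3>-9.
B strictly dominates D — Opt1: 7>4, Opt2: 2>1, Opt3: 3>-1.

C, D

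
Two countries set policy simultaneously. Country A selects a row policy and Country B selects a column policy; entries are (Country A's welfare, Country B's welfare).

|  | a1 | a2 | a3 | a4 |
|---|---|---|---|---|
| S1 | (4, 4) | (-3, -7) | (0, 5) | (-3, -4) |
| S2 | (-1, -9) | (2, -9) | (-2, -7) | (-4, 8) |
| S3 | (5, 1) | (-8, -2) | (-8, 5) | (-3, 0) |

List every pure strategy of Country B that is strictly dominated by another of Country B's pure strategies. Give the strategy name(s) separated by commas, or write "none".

a1, a2

a1: dominated, since a3 does at least as well everywhere (S1: 5>4, S2: -7>-9, S3: 5>1).
a3 strictly dominates a2 — S1: 5>-7, S2: -7>-9, S3: 5>-2.
a3 is not dominated — it holds its own against a1 at S1 (5>4); a2 at S1 (5>-7); a4 at S1 (5>-4).
a4: no other strategy beats it everywhere (a1 at S2 (8>-9); a2 at S1 (-4>-7); a3 at S2 (8>-7)).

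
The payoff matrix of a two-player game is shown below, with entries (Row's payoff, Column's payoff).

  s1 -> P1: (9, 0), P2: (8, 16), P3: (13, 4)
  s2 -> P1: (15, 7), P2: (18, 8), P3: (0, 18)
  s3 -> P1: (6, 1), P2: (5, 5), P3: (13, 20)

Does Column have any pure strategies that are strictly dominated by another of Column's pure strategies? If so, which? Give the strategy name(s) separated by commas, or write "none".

P1

P2 strictly dominates P1 — s1: 16>0, s2: 8>7, s3: 5>1.
P2 is not dominated — it holds its own against P1 at s1 (16>0); P3 at s1 (16>4).
P3: no other strategy beats it everywhere (P1 at s1 (4>0); P2 at s2 (18>8)).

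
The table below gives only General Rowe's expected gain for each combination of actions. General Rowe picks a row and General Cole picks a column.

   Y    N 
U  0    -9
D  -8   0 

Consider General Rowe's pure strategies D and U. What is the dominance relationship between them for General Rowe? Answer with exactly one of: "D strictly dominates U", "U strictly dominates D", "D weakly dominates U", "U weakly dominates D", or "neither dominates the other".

neither dominates the other

D's payoffs vs U's, by General Cole's action — Y: -8<0, N: 0>-9.
D does better at N but worse at Y; neither strategy dominates the other.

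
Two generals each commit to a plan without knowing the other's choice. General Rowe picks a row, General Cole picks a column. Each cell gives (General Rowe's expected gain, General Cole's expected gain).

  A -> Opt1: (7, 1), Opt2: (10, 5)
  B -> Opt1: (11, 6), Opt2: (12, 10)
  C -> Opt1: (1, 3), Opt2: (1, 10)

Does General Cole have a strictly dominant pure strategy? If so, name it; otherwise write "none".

Opt2 vs Opt1: A: 5>1, B: 10>6, C: 10>3.
Opt2 strictly beats every other strategy against every opponent action, so it is strictly dominant.

Opt2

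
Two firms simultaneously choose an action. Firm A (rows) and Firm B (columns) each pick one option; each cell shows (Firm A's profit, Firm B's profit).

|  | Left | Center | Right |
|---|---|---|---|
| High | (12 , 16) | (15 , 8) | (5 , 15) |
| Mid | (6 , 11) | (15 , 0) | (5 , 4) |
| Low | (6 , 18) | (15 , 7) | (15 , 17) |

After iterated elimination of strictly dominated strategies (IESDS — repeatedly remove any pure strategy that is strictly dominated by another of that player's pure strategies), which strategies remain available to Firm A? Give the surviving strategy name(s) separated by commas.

Firm B's strategy Center is strictly dominated by Left (High: 16>8, Mid: 11>0, Low: 18>7) and is removed.
Column Right is eliminated: Left beats it against every remaining row (High: 16>15, Mid: 11>4, Low: 18>17).
For Firm A, High strictly dominates Mid on the remaining columns (Left: 12>6); eliminate Mid.
Firm A's strategy Low is strictly dominated by High (Left: 12>6) and is removed.
Among the remaining strategies, none is strictly dominated by another pure strategy of the same player, so the elimination stops.
Surviving strategies — Firm A: {High}; Firm B: {Left}.

High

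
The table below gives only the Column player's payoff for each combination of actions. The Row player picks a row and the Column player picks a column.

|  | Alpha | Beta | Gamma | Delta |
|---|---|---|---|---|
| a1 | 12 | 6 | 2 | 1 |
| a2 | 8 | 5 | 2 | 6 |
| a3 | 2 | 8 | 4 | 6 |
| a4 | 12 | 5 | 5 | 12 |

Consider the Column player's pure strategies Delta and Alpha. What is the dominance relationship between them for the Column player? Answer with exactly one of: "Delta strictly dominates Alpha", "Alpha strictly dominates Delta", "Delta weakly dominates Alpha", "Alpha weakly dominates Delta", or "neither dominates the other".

neither dominates the other

Compare Delta to Alpha across each opponent action: a1: 1<12, a2: 6<8, a3: 6>2, a4: 12=12.
Delta does better at a3 but worse at a1, a2; neither strategy dominates the other.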